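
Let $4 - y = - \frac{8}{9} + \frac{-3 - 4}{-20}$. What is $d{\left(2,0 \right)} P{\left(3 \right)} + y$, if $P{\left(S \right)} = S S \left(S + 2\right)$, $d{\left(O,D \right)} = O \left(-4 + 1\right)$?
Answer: $- \frac{47783}{180} \approx -265.46$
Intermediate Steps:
$d{\left(O,D \right)} = - 3 O$ ($d{\left(O,D \right)} = O \left(-3\right) = - 3 O$)
$y = \frac{817}{180}$ ($y = 4 - \left(- \frac{8}{9} + \frac{-3 - 4}{-20}\right) = 4 - \left(\left(-8\right) \frac{1}{9} + \left(-3 - 4\right) \left(- \frac{1}{20}\right)\right) = 4 - \left(- \frac{8}{9} - - \frac{7}{20}\right) = 4 - \left(- \frac{8}{9} + \frac{7}{20}\right) = 4 - - \frac{97}{180} = 4 + \frac{97}{180} = \frac{817}{180} \approx 4.5389$)
$P{\left(S \right)} = S^{2} \left(2 + S\right)$
$d{\left(2,0 \right)} P{\left(3 \right)} + y = \left(-3\right) 2 \cdot 3^{2} \left(2 + 3\right) + \frac{817}{180} = - 6 \cdot 9 \cdot 5 + \frac{817}{180} = \left(-6\right) 45 + \frac{817}{180} = -270 + \frac{817}{180} = - \frac{47783}{180}$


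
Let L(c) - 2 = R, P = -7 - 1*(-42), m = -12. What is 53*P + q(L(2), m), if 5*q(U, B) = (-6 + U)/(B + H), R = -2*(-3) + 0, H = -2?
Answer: 64924/35 ≈ 1855.0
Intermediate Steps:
R = 6 (R = 6 + 0 = 6)
P = 35 (P = -7 + 42 = 35)
L(c) = 8 (L(c) = 2 + 6 = 8)
q(U, B) = (-6 + U)/(5*(-2 + B)) (q(U, B) = ((-6 + U)/(B - 2))/5 = ((-6 + U)/(-2 + B))/5 = (-6 + U)/(5*(-2 + B)))
53*P + q(L(2), m) = 53*35 + (-6 + 8)/(5*(-2 - 12)) = 1855 + (1/5)*2/(-14) = 1855 + (1/5)*(-1/14)*2 = 1855 - 1/35 = 64924/35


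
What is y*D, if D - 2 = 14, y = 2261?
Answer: 36176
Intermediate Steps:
D = 16 (D = 2 + 14 = 16)
y*D = 2261*16 = 36176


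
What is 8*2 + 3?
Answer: 19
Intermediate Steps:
8*2 + 3 = 16 + 3 = 19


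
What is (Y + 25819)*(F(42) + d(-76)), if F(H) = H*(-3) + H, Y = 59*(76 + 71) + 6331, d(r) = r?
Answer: -6531680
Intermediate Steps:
Y = 15004 (Y = 59*147 + 6331 = 8673 + 6331 = 15004)
F(H) = -2*H (F(H) = -3*H + H = -2*H)
(Y + 25819)*(F(42) + d(-76)) = (15004 + 25819)*(-2*42 - 76) = 40823*(-84 - 76) = 40823*(-160) = -6531680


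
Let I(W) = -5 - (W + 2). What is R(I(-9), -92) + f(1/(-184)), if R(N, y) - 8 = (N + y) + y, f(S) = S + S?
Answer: -16009/92 ≈ -174.01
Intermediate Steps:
f(S) = 2*S
I(W) = -7 - W (I(W) = -5 - (2 + W) = -5 + (-2 - W) = -7 - W)
R(N, y) = 8 + N + 2*y (R(N, y) = 8 + ((N + y) + y) = 8 + (N + 2*y) = 8 + N + 2*y)
R(I(-9), -92) + f(1/(-184)) = (8 + (-7 - 1*(-9)) + 2*(-92)) + 2/(-184) = (8 + (-7 + 9) - 184) + 2*(-1/184) = (8 + 2 - 184) - 1/92 = -174 - 1/92 = -16009/92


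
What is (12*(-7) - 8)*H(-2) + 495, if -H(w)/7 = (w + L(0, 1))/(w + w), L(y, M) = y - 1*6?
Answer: 1783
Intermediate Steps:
L(y, M) = -6 + y (L(y, M) = y - 6 = -6 + y)
H(w) = -7*(-6 + w)/(2*w) (H(w) = -7*(w + (-6 + 0))/(w + w) = -7*(w - 6)/(2*w) = -7*(-6 + w)*1/(2*w) = -7*(-6 + w)/(2*w))
(12*(-7) - 8)*H(-2) + 495 = (12*(-7) - 8)*(-7/2 + 21/(-2)) + 495 = (-84 - 8)*(-7/2 + 21*(-½)) + 495 = -92*(-7/2 - 21/2) + 495 = -92*(-14) + 495 = 1288 + 495 = 1783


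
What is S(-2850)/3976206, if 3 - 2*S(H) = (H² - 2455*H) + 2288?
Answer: -1163195/611724 ≈ -1.9015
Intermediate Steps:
S(H) = -2285/2 - H²/2 + 2455*H/2 (S(H) = 3/2 - ((H² - 2455*H) + 2288)/2 = 3/2 - (2288 + H² - 2455*H)/2 = 3/2 + (-1144 - H²/2 + 2455*H/2) = -2285/2 - H²/2 + 2455*H/2)
S(-2850)/3976206 = (-2285/2 - ½*(-2850)² + (2455/2)*(-2850))/3976206 = (-2285/2 - ½*8122500 - 3498375)*(1/3976206) = (-2285/2 - 4061250 - 3498375)*(1/3976206) = -15121535/2*1/3976206 = -1163195/611724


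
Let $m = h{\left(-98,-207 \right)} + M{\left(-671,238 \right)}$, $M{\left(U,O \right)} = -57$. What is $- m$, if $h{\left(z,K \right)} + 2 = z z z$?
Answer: $941251$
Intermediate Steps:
$h{\left(z,K \right)} = -2 + z^{3}$ ($h{\left(z,K \right)} = -2 + z z z = -2 + z z^{2} = -2 + z^{3}$)
$m = -941251$ ($m = \left(-2 + \left(-98\right)^{3}\right) - 57 = \left(-2 - 941192\right) - 57 = -941194 - 57 = -941251$)
$- m = \left(-1\right) \left(-941251\right) = 941251$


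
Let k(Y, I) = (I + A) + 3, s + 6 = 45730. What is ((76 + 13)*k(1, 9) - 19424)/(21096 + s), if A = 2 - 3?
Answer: -3689/13364 ≈ -0.27604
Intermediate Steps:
s = 45724 (s = -6 + 45730 = 45724)
A = -1
k(Y, I) = 2 + I (k(Y, I) = (I - 1) + 3 = (-1 + I) + 3 = 2 + I)
((76 + 13)*k(1, 9) - 19424)/(21096 + s) = ((76 + 13)*(2 + 9) - 19424)/(21096 + 45724) = (89*11 - 19424)/66820 = (979 - 19424)*(1/66820) = -18445*1/66820 = -3689/13364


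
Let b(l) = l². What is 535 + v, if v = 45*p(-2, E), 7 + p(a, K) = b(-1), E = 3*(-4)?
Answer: 265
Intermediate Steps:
E = -12
p(a, K) = -6 (p(a, K) = -7 + (-1)² = -7 + 1 = -6)
v = -270 (v = 45*(-6) = -270)
535 + v = 535 - 270 = 265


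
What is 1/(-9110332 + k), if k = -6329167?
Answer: -1/15439499 ≈ -6.4769e-8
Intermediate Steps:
1/(-9110332 + k) = 1/(-9110332 - 6329167) = 1/(-15439499) = -1/15439499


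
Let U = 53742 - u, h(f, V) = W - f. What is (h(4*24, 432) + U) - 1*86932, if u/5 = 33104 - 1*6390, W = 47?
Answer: -166809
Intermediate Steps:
h(f, V) = 47 - f
u = 133570 (u = 5*(33104 - 1*6390) = 5*(33104 - 6390) = 5*26714 = 133570)
U = -79828 (U = 53742 - 1*133570 = 53742 - 133570 = -79828)
(h(4*24, 432) + U) - 1*86932 = ((47 - 4*24) - 79828) - 1*86932 = ((47 - 1*96) - 79828) - 86932 = ((47 - 96) - 79828) - 86932 = (-49 - 79828) - 86932 = -79877 - 86932 = -166809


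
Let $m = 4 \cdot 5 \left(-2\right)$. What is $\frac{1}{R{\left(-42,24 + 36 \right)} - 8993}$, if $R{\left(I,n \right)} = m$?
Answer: $- \frac{1}{9033} \approx -0.00011071$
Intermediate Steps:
$m = -40$ ($m = 20 \left(-2\right) = -40$)
$R{\left(I,n \right)} = -40$
$\frac{1}{R{\left(-42,24 + 36 \right)} - 8993} = \frac{1}{-40 - 8993} = \frac{1}{-9033} = - \frac{1}{9033}$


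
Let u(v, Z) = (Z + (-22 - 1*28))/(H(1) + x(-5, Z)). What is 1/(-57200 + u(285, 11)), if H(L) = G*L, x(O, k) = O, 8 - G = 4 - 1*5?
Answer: -4/228839 ≈ -1.7480e-5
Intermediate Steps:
G = 9 (G = 8 - (4 - 1*5) = 8 - (4 - 5) = 8 - 1*(-1) = 8 + 1 = 9)
H(L) = 9*L
u(v, Z) = -25/2 + Z/4 (u(v, Z) = (Z + (-22 - 1*28))/(9*1 - 5) = (Z + (-22 - 28))/(9 - 5) = (Z - 50)/4 = (-50 + Z)*(¼) = -25/2 + Z/4)
1/(-57200 + u(285, 11)) = 1/(-57200 + (-25/2 + (¼)*11)) = 1/(-57200 + (-25/2 + 11/4)) = 1/(-57200 - 39/4) = 1/(-228839/4) = -4/228839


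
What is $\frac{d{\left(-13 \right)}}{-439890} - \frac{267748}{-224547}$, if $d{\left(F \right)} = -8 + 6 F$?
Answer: $\frac{152195063}{127617545} \approx 1.1926$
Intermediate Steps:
$\frac{d{\left(-13 \right)}}{-439890} - \frac{267748}{-224547} = \frac{-8 + 6 \left(-13\right)}{-439890} - \frac{267748}{-224547} = \left(-8 - 78\right) \left(- \frac{1}{439890}\right) - - \frac{267748}{224547} = \left(-86\right) \left(- \frac{1}{439890}\right) + \frac{267748}{224547} = \frac{1}{5115} + \frac{267748}{224547} = \frac{152195063}{127617545}$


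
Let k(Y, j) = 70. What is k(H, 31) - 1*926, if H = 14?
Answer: -856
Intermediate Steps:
k(H, 31) - 1*926 = 70 - 1*926 = 70 - 926 = -856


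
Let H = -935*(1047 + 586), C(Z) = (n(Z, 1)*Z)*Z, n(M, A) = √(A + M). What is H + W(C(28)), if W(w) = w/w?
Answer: -1526854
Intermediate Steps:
C(Z) = Z²*√(1 + Z) (C(Z) = (√(1 + Z)*Z)*Z = (Z*√(1 + Z))*Z = Z²*√(1 + Z))
H = -1526855 (H = -935*1633 = -1526855)
W(w) = 1
H + W(C(28)) = -1526855 + 1 = -1526854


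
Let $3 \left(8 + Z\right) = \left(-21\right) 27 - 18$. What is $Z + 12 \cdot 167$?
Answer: $1801$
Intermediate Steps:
$Z = -203$ ($Z = -8 + \frac{\left(-21\right) 27 - 18}{3} = -8 + \frac{-567 - 18}{3} = -8 + \frac{1}{3} \left(-585\right) = -8 - 195 = -203$)
$Z + 12 \cdot 167 = -203 + 12 \cdot 167 = -203 + 2004 = 1801$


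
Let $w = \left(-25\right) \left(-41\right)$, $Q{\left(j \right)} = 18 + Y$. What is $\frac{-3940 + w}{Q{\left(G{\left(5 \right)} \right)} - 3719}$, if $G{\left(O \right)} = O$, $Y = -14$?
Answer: $\frac{583}{743} \approx 0.78466$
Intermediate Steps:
$Q{\left(j \right)} = 4$ ($Q{\left(j \right)} = 18 - 14 = 4$)
$w = 1025$
$\frac{-3940 + w}{Q{\left(G{\left(5 \right)} \right)} - 3719} = \frac{-3940 + 1025}{4 - 3719} = - \frac{2915}{-3715} = \left(-2915\right) \left(- \frac{1}{3715}\right) = \frac{583}{743}$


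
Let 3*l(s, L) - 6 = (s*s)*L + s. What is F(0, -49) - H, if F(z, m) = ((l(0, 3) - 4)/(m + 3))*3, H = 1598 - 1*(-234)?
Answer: -42133/23 ≈ -1831.9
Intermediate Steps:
H = 1832 (H = 1598 + 234 = 1832)
l(s, L) = 2 + s/3 + L*s²/3 (l(s, L) = 2 + ((s*s)*L + s)/3 = 2 + (s²*L + s)/3 = 2 + (L*s² + s)/3 = 2 + (s + L*s²)/3 = 2 + (s/3 + L*s²/3) = 2 + s/3 + L*s²/3)
F(z, m) = -6/(3 + m) (F(z, m) = (((2 + (⅓)*0 + (⅓)*3*0²) - 4)/(m + 3))*3 = (((2 + 0 + (⅓)*3*0) - 4)/(3 + m))*3 = (((2 + 0 + 0) - 4)/(3 + m))*3 = ((2 - 4)/(3 + m))*3 = -2/(3 + m)*3 = -6/(3 + m))
F(0, -49) - H = -6/(3 - 49) - 1*1832 = -6/(-46) - 1832 = -6*(-1/46) - 1832 = 3/23 - 1832 = -42133/23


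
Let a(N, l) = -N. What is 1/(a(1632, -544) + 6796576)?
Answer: 1/6794944 ≈ 1.4717e-7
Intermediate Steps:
1/(a(1632, -544) + 6796576) = 1/(-1*1632 + 6796576) = 1/(-1632 + 6796576) = 1/6794944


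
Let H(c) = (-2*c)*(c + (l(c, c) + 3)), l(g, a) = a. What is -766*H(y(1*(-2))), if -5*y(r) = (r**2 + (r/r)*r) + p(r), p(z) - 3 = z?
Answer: -41364/25 ≈ -1654.6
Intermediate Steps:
p(z) = 3 + z
y(r) = -3/5 - 2*r/5 - r**2/5 (y(r) = -((r**2 + (r/r)*r) + (3 + r))/5 = -((r**2 + 1*r) + (3 + r))/5 = -((r**2 + r) + (3 + r))/5 = -((r + r**2) + (3 + r))/5 = -(3 + r**2 + 2*r)/5 = -3/5 - 2*r/5 - r**2/5)
H(c) = -2*c*(3 + 2*c) (H(c) = (-2*c)*(c + (c + 3)) = (-2*c)*(c + (3 + c)) = (-2*c)*(3 + 2*c) = -2*c*(3 + 2*c))
-766*H(y(1*(-2))) = -(-1532)*(-3/5 - 2*(-2)/5 - (1*(-2))**2/5)*(3 + 2*(-3/5 - 2*(-2)/5 - (1*(-2))**2/5)) = -(-1532)*(-3/5 - 2/5*(-2) - 1/5*(-2)**2)*(3 + 2*(-3/5 - 2/5*(-2) - 1/5*(-2)**2)) = -(-1532)*(-3/5 + 4/5 - 1/5*4)*(3 + 2*(-3/5 + 4/5 - 1/5*4)) = -(-1532)*(-3/5 + 4/5 - 4/5)*(3 + 2*(-3/5 + 4/5 - 4/5)) = -(-1532)*(-3)*(3 + 2*(-3/5))/5 = -(-1532)*(-3)*(3 - 6/5)/5 = -(-1532)*(-3)*9/(5*5) = -766*54/25 = -41364/25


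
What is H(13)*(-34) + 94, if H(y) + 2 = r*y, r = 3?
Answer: -1164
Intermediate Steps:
H(y) = -2 + 3*y
H(13)*(-34) + 94 = (-2 + 3*13)*(-34) + 94 = (-2 + 39)*(-34) + 94 = 37*(-34) + 94 = -1258 + 94 = -1164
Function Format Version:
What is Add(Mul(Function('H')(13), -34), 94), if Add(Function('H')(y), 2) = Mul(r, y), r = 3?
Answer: -1164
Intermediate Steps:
Function('H')(y) = Add(-2, Mul(3, y))
Add(Mul(Function('H')(13), -34), 94) = Add(Mul(Add(-2, Mul(3, 13)), -34), 94) = Add(Mul(Add(-2, 39), -34), 94) = Add(Mul(37, -34), 94) = Add(-1258, 94) = -1164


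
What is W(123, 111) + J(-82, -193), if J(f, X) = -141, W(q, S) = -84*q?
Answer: -10473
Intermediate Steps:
W(123, 111) + J(-82, -193) = -84*123 - 141 = -10332 - 141 = -10473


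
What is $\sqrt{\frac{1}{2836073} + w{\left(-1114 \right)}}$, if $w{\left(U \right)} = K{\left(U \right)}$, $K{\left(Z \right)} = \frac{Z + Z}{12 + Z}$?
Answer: $\frac{\sqrt{13676169482047639}}{82246117} \approx 1.4219$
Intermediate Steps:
$K{\left(Z \right)} = \frac{2 Z}{12 + Z}$
$w{\left(U \right)} = \frac{2 U}{12 + U}$
$\sqrt{\frac{1}{2836073} + w{\left(-1114 \right)}} = \sqrt{\frac{1}{2836073} + 2 \left(-1114\right) \frac{1}{12 - 1114}} = \sqrt{\frac{1}{2836073} + 2 \left(-1114\right) \frac{1}{-1102}} = \sqrt{\frac{1}{2836073} + 2 \left(-1114\right) \left(- \frac{1}{1102}\right)} = \sqrt{\frac{1}{2836073} + \frac{1114}{551}} = \sqrt{\frac{166283467}{82246117}} = \frac{\sqrt{13676169482047639}}{82246117}$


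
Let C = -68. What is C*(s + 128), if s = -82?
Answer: -3128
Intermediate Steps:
C*(s + 128) = -68*(-82 + 128) = -68*46 = -3128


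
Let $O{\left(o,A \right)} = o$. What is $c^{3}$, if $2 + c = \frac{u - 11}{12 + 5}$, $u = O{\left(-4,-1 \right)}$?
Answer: $- \frac{117649}{4913} \approx -23.946$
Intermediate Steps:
$u = -4$
$c = - \frac{49}{17}$ ($c = -2 + \frac{-4 - 11}{12 + 5} = -2 - \frac{15}{17} = - \frac{49}{17} \approx -2.8824$)
$c^{3} = \left(- \frac{49}{17}\right)^{3} = - \frac{117649}{4913}$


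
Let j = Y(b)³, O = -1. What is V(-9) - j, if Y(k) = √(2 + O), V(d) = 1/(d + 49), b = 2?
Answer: -39/40 ≈ -0.97500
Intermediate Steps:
V(d) = 1/(49 + d)
Y(k) = 1 (Y(k) = √(2 - 1) = √1 = 1)
j = 1 (j = 1³ = 1)
V(-9) - j = 1/(49 - 9) - 1*1 = 1/40 - 1 = -39/40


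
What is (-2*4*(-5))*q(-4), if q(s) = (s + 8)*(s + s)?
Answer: -1280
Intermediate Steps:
q(s) = 2*s*(8 + s) (q(s) = (8 + s)*(2*s) = 2*s*(8 + s))
(-2*4*(-5))*q(-4) = (-2*4*(-5))*(2*(-4)*(8 - 4)) = (-8*(-5))*(2*(-4)*4) = 40*(-32) = -1280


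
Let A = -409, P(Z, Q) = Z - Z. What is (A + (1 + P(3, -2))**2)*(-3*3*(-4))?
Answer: -14688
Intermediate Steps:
P(Z, Q) = 0
(A + (1 + P(3, -2))**2)*(-3*3*(-4)) = (-409 + (1 + 0)**2)*(-3*3*(-4)) = (-409 + 1**2)*(-9*(-4)) = (-409 + 1)*36 = -408*36 = -14688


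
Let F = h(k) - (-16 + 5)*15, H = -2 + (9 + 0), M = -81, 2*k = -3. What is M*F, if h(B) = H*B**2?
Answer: -58563/4 ≈ -14641.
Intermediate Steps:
k = -3/2 (k = (1/2)*(-3) = -3/2 ≈ -1.5000)
H = 7 (H = -2 + 9 = 7)
h(B) = 7*B**2
F = 723/4 (F = 7*(-3/2)**2 - (-16 + 5)*15 = 7*(9/4) - (-11)*15 = 63/4 - 1*(-165) = 63/4 + 165 = 723/4 ≈ 180.75)
M*F = -81*723/4 = -58563/4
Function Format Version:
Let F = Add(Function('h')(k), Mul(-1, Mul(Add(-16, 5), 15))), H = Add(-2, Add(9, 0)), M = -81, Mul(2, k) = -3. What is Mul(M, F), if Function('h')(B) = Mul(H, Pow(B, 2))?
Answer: Rational(-58563, 4) ≈ -14641.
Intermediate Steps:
k = Rational(-3, 2) (k = Mul(Rational(1, 2), -3) = Rational(-3, 2) ≈ -1.5000)
H = 7 (H = Add(-2, 9) = 7)
Function('h')(B) = Mul(7, Pow(B, 2))
F = Rational(723, 4) (F = Add(Mul(7, Pow(Rational(-3, 2), 2)), Mul(-1, Mul(Add(-16, 5), 15))) = Add(Mul(7, Rational(9, 4)), Mul(-1, Mul(-11, 15))) = Add(Rational(63, 4), Mul(-1, -165)) = Add(Rational(63, 4), 165) = Rational(723, 4) ≈ 180.75)
Mul(M, F) = Mul(-81, Rational(723, 4)) = Rational(-58563, 4)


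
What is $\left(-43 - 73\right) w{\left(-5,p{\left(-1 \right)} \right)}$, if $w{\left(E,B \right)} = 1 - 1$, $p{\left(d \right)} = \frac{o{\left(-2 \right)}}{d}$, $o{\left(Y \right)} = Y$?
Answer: $0$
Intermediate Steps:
$p{\left(d \right)} = - \frac{2}{d}$
$w{\left(E,B \right)} = 0$ ($w{\left(E,B \right)} = 1 - 1 = 0$)
$\left(-43 - 73\right) w{\left(-5,p{\left(-1 \right)} \right)} = \left(-43 - 73\right) 0 = \left(-116\right) 0 = 0$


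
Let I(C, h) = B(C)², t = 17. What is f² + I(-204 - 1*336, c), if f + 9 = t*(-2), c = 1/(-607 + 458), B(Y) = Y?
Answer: 293449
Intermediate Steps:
c = -1/149 (c = 1/(-149) = -1/149 ≈ -0.0067114)
I(C, h) = C²
f = -43 (f = -9 + 17*(-2) = -9 - 34 = -43)
f² + I(-204 - 1*336, c) = (-43)² + (-204 - 1*336)² = 1849 + (-204 - 336)² = 1849 + (-540)² = 1849 + 291600 = 293449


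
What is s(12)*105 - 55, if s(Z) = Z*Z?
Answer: 15065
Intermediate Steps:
s(Z) = Z²
s(12)*105 - 55 = 12²*105 - 55 = 144*105 - 55 = 15120 - 55 = 15065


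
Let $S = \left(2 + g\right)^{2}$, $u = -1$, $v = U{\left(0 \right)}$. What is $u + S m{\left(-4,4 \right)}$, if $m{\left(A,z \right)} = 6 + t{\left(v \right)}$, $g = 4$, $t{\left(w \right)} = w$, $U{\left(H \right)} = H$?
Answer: $215$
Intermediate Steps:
$v = 0$
$m{\left(A,z \right)} = 6$ ($m{\left(A,z \right)} = 6 + 0 = 6$)
$S = 36$ ($S = \left(2 + 4\right)^{2} = 6^{2} = 36$)
$u + S m{\left(-4,4 \right)} = -1 + 36 \cdot 6 = -1 + 216 = 215$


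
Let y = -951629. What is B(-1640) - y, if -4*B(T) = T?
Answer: 952039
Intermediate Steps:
B(T) = -T/4
B(-1640) - y = -¼*(-1640) - 1*(-951629) = 410 + 951629 = 952039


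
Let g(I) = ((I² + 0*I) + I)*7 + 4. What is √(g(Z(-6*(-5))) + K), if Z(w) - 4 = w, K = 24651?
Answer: 3*√3665 ≈ 181.62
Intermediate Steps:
Z(w) = 4 + w
g(I) = 4 + 7*I + 7*I² (g(I) = ((I² + 0) + I)*7 + 4 = (I² + I)*7 + 4 = (I + I²)*7 + 4 = (7*I + 7*I²) + 4 = 4 + 7*I + 7*I²)
√(g(Z(-6*(-5))) + K) = √((4 + 7*(4 - 6*(-5)) + 7*(4 - 6*(-5))²) + 24651) = √((4 + 7*(4 + 30) + 7*(4 + 30)²) + 24651) = √((4 + 7*34 + 7*34²) + 24651) = √((4 + 238 + 7*1156) + 24651) = √((4 + 238 + 8092) + 24651) = √(8334 + 24651) = √32985 = 3*√3665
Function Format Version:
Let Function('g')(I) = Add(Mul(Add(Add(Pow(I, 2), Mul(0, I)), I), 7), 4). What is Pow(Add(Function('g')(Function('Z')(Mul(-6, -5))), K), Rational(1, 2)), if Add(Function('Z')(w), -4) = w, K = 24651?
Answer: Mul(3, Pow(3665, Rational(1, 2))) ≈ 181.62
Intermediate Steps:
Function('Z')(w) = Add(4, w)
Function('g')(I) = Add(4, Mul(7, I), Mul(7, Pow(I, 2))) (Function('g')(I) = Add(Mul(Add(Add(Pow(I, 2), 0), I), 7), 4) = Add(Mul(Add(Pow(I, 2), I), 7), 4) = Add(Mul(Add(I, Pow(I, 2)), 7), 4) = Add(Add(Mul(7, I), Mul(7, Pow(I, 2))), 4) = Add(4, Mul(7, I), Mul(7, Pow(I, 2))))
Pow(Add(Function('g')(Function('Z')(Mul(-6, -5))), K), Rational(1, 2)) = Pow(Add(Add(4, Mul(7, Add(4, Mul(-6, -5))), Mul(7, Pow(Add(4, Mul(-6, -5)), 2))), 24651), Rational(1, 2)) = Pow(Add(Add(4, Mul(7, Add(4, 30)), Mul(7, Pow(Add(4, 30), 2))), 24651), Rational(1, 2)) = Pow(Add(Add(4, Mul(7, 34), Mul(7, Pow(34, 2))), 24651), Rational(1, 2)) = Pow(Add(Add(4, 238, Mul(7, 1156)), 24651), Rational(1, 2)) = Pow(Add(Add(4, 238, 8092), 24651), Rational(1, 2)) = Pow(Add(8334, 24651), Rational(1, 2)) = Pow(32985, Rational(1, 2)) = Mul(3, Pow(3665, Rational(1, 2)))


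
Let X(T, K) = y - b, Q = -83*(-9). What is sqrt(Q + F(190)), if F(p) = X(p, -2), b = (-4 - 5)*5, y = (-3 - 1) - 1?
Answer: sqrt(787) ≈ 28.054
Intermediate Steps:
y = -5 (y = -4 - 1 = -5)
b = -45 (b = -9*5 = -45)
Q = 747
X(T, K) = 40 (X(T, K) = -5 - 1*(-45) = -5 + 45 = 40)
F(p) = 40
sqrt(Q + F(190)) = sqrt(747 + 40) = sqrt(787)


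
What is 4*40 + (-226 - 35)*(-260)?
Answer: 68020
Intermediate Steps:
4*40 + (-226 - 35)*(-260) = 160 - 261*(-260) = 160 + 67860 = 68020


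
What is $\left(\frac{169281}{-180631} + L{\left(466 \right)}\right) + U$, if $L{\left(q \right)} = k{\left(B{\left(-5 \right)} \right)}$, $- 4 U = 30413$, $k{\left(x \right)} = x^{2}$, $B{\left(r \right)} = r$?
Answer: $- \frac{5476144627}{722524} \approx -7579.2$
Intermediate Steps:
$U = - \frac{30413}{4}$ ($U = \left(- \frac{1}{4}\right) 30413 = - \frac{30413}{4} \approx -7603.3$)
$L{\left(q \right)} = 25$ ($L{\left(q \right)} = \left(-5\right)^{2} = 25$)
$\left(\frac{169281}{-180631} + L{\left(466 \right)}\right) + U = \left(\frac{169281}{-180631} + 25\right) - \frac{30413}{4} = \left(169281 \left(- \frac{1}{180631}\right) + 25\right) - \frac{30413}{4} = \left(- \frac{169281}{180631} + 25\right) - \frac{30413}{4} = \frac{4346494}{180631} - \frac{30413}{4} = - \frac{5476144627}{722524}$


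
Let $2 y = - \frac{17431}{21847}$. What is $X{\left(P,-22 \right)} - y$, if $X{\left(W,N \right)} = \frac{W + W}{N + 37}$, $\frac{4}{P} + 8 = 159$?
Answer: $\frac{39830767}{98966910} \approx 0.40247$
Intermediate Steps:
$P = \frac{4}{151}$ ($P = \frac{4}{-8 + 159} = \frac{4}{151} \approx 0.02649$)
$X{\left(W,N \right)} = \frac{2 W}{37 + N}$
$y = - \frac{17431}{43694}$ ($y = \frac{\left(-17431\right) \frac{1}{21847}}{2} = \frac{1}{2} \left(- \frac{17431}{21847}\right) = - \frac{17431}{43694} \approx -0.39893$)
$X{\left(P,-22 \right)} - y = 2 \cdot \frac{4}{151} \frac{1}{37 - 22} - - \frac{17431}{43694} = 2 \cdot \frac{4}{151} \cdot \frac{1}{15} + \frac{17431}{43694} = \frac{8}{2265} + \frac{17431}{43694} = \frac{39830767}{98966910}$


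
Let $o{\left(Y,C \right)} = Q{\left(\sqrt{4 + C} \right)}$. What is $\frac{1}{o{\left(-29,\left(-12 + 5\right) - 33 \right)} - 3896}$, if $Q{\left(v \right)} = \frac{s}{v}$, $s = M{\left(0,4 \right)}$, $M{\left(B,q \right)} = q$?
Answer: $- \frac{8766}{34152337} + \frac{3 i}{68304674} \approx -0.00025667 + 4.3921 \cdot 10^{-8} i$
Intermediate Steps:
$s = 4$
$Q{\left(v \right)} = \frac{4}{v}$
$o{\left(Y,C \right)} = \frac{4}{\sqrt{4 + C}}$
$\frac{1}{o{\left(-29,\left(-12 + 5\right) - 33 \right)} - 3896} = \frac{1}{\frac{4}{\sqrt{4 + \left(\left(-12 + 5\right) - 33\right)}} - 3896} = \frac{1}{\frac{4}{\sqrt{4 - 40}} - 3896} = \frac{1}{\frac{4}{6 i} - 3896} = \frac{1}{4 \left(- \frac{i}{6}\right) - 3896} = \frac{1}{- \frac{2 i}{3} - 3896} = \frac{1}{-3896 - \frac{2 i}{3}} = \frac{9 \left(-3896 + \frac{2 i}{3}\right)}{136609348}$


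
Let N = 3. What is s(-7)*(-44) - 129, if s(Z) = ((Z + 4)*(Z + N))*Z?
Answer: 3567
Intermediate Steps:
s(Z) = Z*(3 + Z)*(4 + Z) (s(Z) = ((Z + 4)*(Z + 3))*Z = ((4 + Z)*(3 + Z))*Z = ((3 + Z)*(4 + Z))*Z = Z*(3 + Z)*(4 + Z))
s(-7)*(-44) - 129 = -7*(12 + (-7)² + 7*(-7))*(-44) - 129 = -7*(12 + 49 - 49)*(-44) - 129 = -7*12*(-44) - 129 = -84*(-44) - 129 = 3696 - 129 = 3567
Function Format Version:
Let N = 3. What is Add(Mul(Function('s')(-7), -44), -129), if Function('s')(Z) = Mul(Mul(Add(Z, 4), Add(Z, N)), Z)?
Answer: 3567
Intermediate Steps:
Function('s')(Z) = Mul(Z, Add(3, Z), Add(4, Z)) (Function('s')(Z) = Mul(Mul(Add(Z, 4), Add(Z, 3)), Z) = Mul(Mul(Add(4, Z), Add(3, Z)), Z) = Mul(Mul(Add(3, Z), Add(4, Z)), Z) = Mul(Z, Add(3, Z), Add(4, Z)))
Add(Mul(Function('s')(-7), -44), -129) = Add(Mul(Mul(-7, Add(12, Pow(-7, 2), Mul(7, -7))), -44), -129) = Add(Mul(Mul(-7, Add(12, 49, -49)), -44), -129) = Add(Mul(Mul(-7, 12), -44), -129) = Add(Mul(-84, -44), -129) = Add(3696, -129) = 3567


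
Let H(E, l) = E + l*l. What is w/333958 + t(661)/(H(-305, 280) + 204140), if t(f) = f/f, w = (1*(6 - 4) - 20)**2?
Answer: 45889049/47127318065 ≈ 0.00097372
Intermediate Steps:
H(E, l) = E + l**2
w = 324 (w = (1*2 - 20)**2 = (2 - 20)**2 = (-18)**2 = 324)
t(f) = 1
w/333958 + t(661)/(H(-305, 280) + 204140) = 324/333958 + 1/((-305 + 280**2) + 204140) = 324*(1/333958) + 1/((-305 + 78400) + 204140) = 162/166979 + 1/(78095 + 204140) = 162/166979 + 1/282235 = 45889049/47127318065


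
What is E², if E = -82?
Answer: 6724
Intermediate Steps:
E² = (-82)² = 6724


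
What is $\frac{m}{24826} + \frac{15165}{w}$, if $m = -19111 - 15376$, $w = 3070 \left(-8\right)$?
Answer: $- \frac{122348701}{60972656} \approx -2.0066$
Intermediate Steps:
$w = -24560$
$m = -34487$ ($m = -19111 - 15376 = -34487$)
$\frac{m}{24826} + \frac{15165}{w} = - \frac{34487}{24826} + \frac{15165}{-24560} = \left(-34487\right) \frac{1}{24826} + 15165 \left(- \frac{1}{24560}\right) = - \frac{34487}{24826} - \frac{3033}{4912} = - \frac{122348701}{60972656}$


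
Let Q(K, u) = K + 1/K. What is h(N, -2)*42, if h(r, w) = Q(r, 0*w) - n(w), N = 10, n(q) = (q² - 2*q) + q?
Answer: 861/5 ≈ 172.20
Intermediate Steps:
n(q) = q² - q
h(r, w) = r + 1/r - w*(-1 + w) (h(r, w) = (r + 1/r) - w*(-1 + w) = r + 1/r - w*(-1 + w))
h(N, -2)*42 = (10 - 2 + 1/10 - 1*(-2)²)*42 = (10 - 2 + ⅒ - 1*4)*42 = (10 - 2 + ⅒ - 4)*42 = (41/10)*42 = 861/5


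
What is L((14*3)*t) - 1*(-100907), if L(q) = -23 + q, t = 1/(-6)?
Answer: 100877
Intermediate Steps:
t = -⅙ (t = 1*(-⅙) = -⅙ ≈ -0.16667)
L((14*3)*t) - 1*(-100907) = (-23 + (14*3)*(-⅙)) - 1*(-100907) = (-23 + 42*(-⅙)) + 100907 = (-23 - 7) + 100907 = -30 + 100907 = 100877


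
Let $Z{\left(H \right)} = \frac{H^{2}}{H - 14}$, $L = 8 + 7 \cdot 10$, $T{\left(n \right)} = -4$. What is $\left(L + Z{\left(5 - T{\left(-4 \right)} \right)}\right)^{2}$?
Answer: $\frac{95481}{25} \approx 3819.2$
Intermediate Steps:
$L = 78$ ($L = 8 + 70 = 78$)
$Z{\left(H \right)} = \frac{H^{2}}{-14 + H}$
$\left(L + Z{\left(5 - T{\left(-4 \right)} \right)}\right)^{2} = \left(78 + \frac{\left(5 - -4\right)^{2}}{-14 + \left(5 - -4\right)}\right)^{2} = \left(78 + \frac{\left(5 + 4\right)^{2}}{-14 + \left(5 + 4\right)}\right)^{2} = \left(78 + \frac{9^{2}}{-14 + 9}\right)^{2} = \left(78 + \frac{81}{-5}\right)^{2} = \left(78 + 81 \left(- \frac{1}{5}\right)\right)^{2} = \left(78 - \frac{81}{5}\right)^{2} = \left(\frac{309}{5}\right)^{2} = \frac{95481}{25}$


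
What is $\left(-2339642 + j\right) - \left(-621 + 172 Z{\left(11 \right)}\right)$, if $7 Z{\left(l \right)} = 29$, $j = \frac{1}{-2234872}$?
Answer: $- \frac{36603035323727}{15644104} \approx -2.3397 \cdot 10^{6}$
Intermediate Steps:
$j = - \frac{1}{2234872} \approx -4.4745 \cdot 10^{-7}$
$Z{\left(l \right)} = \frac{29}{7}$ ($Z{\left(l \right)} = \frac{1}{7} \cdot 29 = \frac{29}{7}$)
$\left(-2339642 + j\right) - \left(-621 + 172 Z{\left(11 \right)}\right) = \left(-2339642 - \frac{1}{2234872}\right) + \left(\left(-172\right) \frac{29}{7} + 621\right) = - \frac{5228800395825}{2234872} + \left(- \frac{4988}{7} + 621\right) = - \frac{5228800395825}{2234872} - \frac{641}{7} = - \frac{36603035323727}{15644104}$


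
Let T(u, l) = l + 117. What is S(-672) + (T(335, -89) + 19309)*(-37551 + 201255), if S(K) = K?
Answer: 3165543576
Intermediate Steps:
T(u, l) = 117 + l
S(-672) + (T(335, -89) + 19309)*(-37551 + 201255) = -672 + ((117 - 89) + 19309)*(-37551 + 201255) = -672 + (28 + 19309)*163704 = -672 + 19337*163704 = -672 + 3165544248 = 3165543576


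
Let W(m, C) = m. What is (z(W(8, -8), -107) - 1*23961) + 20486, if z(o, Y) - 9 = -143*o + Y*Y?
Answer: 6839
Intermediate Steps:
z(o, Y) = 9 + Y² - 143*o (z(o, Y) = 9 + (-143*o + Y*Y) = 9 + (-143*o + Y²) = 9 + (Y² - 143*o) = 9 + Y² - 143*o)
(z(W(8, -8), -107) - 1*23961) + 20486 = ((9 + (-107)² - 143*8) - 1*23961) + 20486 = ((9 + 11449 - 1144) - 23961) + 20486 = (10314 - 23961) + 20486 = -13647 + 20486 = 6839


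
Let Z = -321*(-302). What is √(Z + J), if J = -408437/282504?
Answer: √1934170298221206/141252 ≈ 311.35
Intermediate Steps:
J = -408437/282504 (J = -408437*1/282504 = -408437/282504 ≈ -1.4458)
Z = 96942
√(Z + J) = √(96942 - 408437/282504) = √(27386094331/282504) = √1934170298221206/141252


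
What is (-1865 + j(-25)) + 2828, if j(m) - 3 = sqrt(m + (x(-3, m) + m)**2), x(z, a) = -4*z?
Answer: 978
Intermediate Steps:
j(m) = 3 + sqrt(m + (12 + m)**2) (j(m) = 3 + sqrt(m + (-4*(-3) + m)**2) = 3 + sqrt(m + (12 + m)**2))
(-1865 + j(-25)) + 2828 = (-1865 + (3 + sqrt(-25 + (12 - 25)**2))) + 2828 = (-1865 + (3 + sqrt(-25 + (-13)**2))) + 2828 = (-1865 + (3 + sqrt(-25 + 169))) + 2828 = (-1865 + (3 + sqrt(144))) + 2828 = (-1865 + (3 + 12)) + 2828 = (-1865 + 15) + 2828 = -1850 + 2828 = 978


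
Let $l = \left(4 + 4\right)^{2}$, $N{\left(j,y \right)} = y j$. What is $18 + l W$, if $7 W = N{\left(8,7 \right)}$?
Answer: $530$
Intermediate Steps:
$N{\left(j,y \right)} = j y$
$W = 8$ ($W = \frac{8 \cdot 7}{7} = \frac{1}{7} \cdot 56 = 8$)
$l = 64$ ($l = 8^{2} = 64$)
$18 + l W = 18 + 64 \cdot 8 = 18 + 512 = 530$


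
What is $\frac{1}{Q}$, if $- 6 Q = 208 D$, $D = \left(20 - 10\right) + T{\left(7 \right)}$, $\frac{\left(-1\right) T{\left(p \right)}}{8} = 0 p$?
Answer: $- \frac{3}{1040} \approx -0.0028846$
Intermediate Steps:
$T{\left(p \right)} = 0$ ($T{\left(p \right)} = - 8 \cdot 0 p = \left(-8\right) 0 = 0$)
$D = 10$ ($D = \left(20 - 10\right) + 0 = 10 + 0 = 10$)
$Q = - \frac{1040}{3}$ ($Q = - \frac{208 \cdot 10}{6} = \left(- \frac{1}{6}\right) 2080 = - \frac{1040}{3} \approx -346.67$)
$\frac{1}{Q} = \frac{1}{- \frac{1040}{3}} = - \frac{3}{1040}$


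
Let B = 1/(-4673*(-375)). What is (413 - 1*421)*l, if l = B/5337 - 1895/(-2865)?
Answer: -9452184580528/1786313246625 ≈ -5.2915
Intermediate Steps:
B = 1/1752375 (B = -1/4673*(-1/375) = 1/1752375 ≈ 5.7065e-7)
l = 1181523072566/1786313246625 (l = (1/1752375)/5337 - 1895/(-2865) = (1/1752375)*(1/5337) - 1895*(-1/2865) = 1/9352425375 + 379/573 = 1181523072566/1786313246625 ≈ 0.66143)
(413 - 1*421)*l = (413 - 1*421)*(1181523072566/1786313246625) = (413 - 421)*(1181523072566/1786313246625) = -8*1181523072566/1786313246625 = -9452184580528/1786313246625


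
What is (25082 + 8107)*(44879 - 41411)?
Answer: 115099452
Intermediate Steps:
(25082 + 8107)*(44879 - 41411) = 33189*3468 = 115099452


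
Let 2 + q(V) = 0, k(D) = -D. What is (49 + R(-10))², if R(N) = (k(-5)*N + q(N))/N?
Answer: 73441/25 ≈ 2937.6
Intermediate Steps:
q(V) = -2 (q(V) = -2 + 0 = -2)
R(N) = (-2 + 5*N)/N (R(N) = ((-1*(-5))*N - 2)/N = (5*N - 2)/N = (-2 + 5*N)/N)
(49 + R(-10))² = (49 + (5 - 2/(-10)))² = (49 + (5 - 2*(-⅒)))² = (49 + (5 + ⅕))² = (49 + 26/5)² = (271/5)² = 73441/25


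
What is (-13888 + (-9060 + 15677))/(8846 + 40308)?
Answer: -7271/49154 ≈ -0.14792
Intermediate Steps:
(-13888 + (-9060 + 15677))/(8846 + 40308) = (-13888 + 6617)/49154 = -7271*1/49154 = -7271/49154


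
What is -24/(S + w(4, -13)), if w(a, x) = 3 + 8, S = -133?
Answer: 12/61 ≈ 0.19672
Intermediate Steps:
w(a, x) = 11
-24/(S + w(4, -13)) = -24/(-133 + 11) = -24/(-122) = -1/122*(-24) = 12/61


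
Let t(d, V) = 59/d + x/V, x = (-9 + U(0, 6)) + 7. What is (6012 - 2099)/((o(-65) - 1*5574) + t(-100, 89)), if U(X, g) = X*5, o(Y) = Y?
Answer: -34825700/50192551 ≈ -0.69384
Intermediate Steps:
U(X, g) = 5*X
x = -2 (x = (-9 + 5*0) + 7 = (-9 + 0) + 7 = -9 + 7 = -2)
t(d, V) = -2/V + 59/d (t(d, V) = 59/d - 2/V = -2/V + 59/d)
(6012 - 2099)/((o(-65) - 1*5574) + t(-100, 89)) = (6012 - 2099)/((-65 - 1*5574) + (-2/89 + 59/(-100))) = 3913/((-65 - 5574) + (-2*1/89 + 59*(-1/100))) = 3913/(-5639 + (-2/89 - 59/100)) = 3913/(-5639 - 5451/8900) = 3913/(-50192551/8900) = 3913*(-8900/50192551) = -34825700/50192551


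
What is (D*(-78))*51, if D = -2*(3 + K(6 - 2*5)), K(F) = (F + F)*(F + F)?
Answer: 533052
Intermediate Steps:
K(F) = 4*F² (K(F) = (2*F)*(2*F) = 4*F²)
D = -134 (D = -2*(3 + 4*(6 - 2*5)²) = -2*(3 + 4*(6 - 10)²) = -2*(3 + 4*(-4)²) = -2*(3 + 4*16) = -2*(3 + 64) = -2*67 = -134)
(D*(-78))*51 = -134*(-78)*51 = 10452*51 = 533052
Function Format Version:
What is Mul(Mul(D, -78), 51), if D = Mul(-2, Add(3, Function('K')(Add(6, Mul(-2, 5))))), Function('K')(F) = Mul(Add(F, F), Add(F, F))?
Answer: 533052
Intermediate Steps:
Function('K')(F) = Mul(4, Pow(F, 2)) (Function('K')(F) = Mul(Mul(2, F), Mul(2, F)) = Mul(4, Pow(F, 2)))
D = -134 (D = Mul(-2, Add(3, Mul(4, Pow(Add(6, Mul(-2, 5)), 2)))) = Mul(-2, Add(3, Mul(4, Pow(Add(6, -10), 2)))) = Mul(-2, Add(3, Mul(4, Pow(-4, 2)))) = Mul(-2, Add(3, Mul(4, 16))) = Mul(-2, Add(3, 64)) = Mul(-2, 67) = -134)
Mul(Mul(D, -78), 51) = Mul(Mul(-134, -78), 51) = Mul(10452, 51) = 533052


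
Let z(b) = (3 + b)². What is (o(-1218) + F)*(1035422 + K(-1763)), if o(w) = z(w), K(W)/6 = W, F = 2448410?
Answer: 4022138631940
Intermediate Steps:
K(W) = 6*W
o(w) = (3 + w)²
(o(-1218) + F)*(1035422 + K(-1763)) = ((3 - 1218)² + 2448410)*(1035422 + 6*(-1763)) = ((-1215)² + 2448410)*(1035422 - 10578) = (1476225 + 2448410)*1024844 = 3924635*1024844 = 4022138631940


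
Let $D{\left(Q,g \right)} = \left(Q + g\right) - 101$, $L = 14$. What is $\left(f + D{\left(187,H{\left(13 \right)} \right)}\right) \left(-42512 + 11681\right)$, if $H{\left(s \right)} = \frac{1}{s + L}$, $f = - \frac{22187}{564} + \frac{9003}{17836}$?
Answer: $- \frac{5489925231701}{3772314} \approx -1.4553 \cdot 10^{6}$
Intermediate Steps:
$f = - \frac{48831205}{1257438}$ ($f = \left(-22187\right) \frac{1}{564} + 9003 \cdot \frac{1}{17836} = - \frac{22187}{564} + \frac{9003}{17836} = - \frac{48831205}{1257438} \approx -38.834$)
$H{\left(s \right)} = \frac{1}{14 + s}$ ($H{\left(s \right)} = \frac{1}{s + 14} = \frac{1}{14 + s}$)
$D{\left(Q,g \right)} = -101 + Q + g$
$\left(f + D{\left(187,H{\left(13 \right)} \right)}\right) \left(-42512 + 11681\right) = \left(- \frac{48831205}{1257438} + \left(-101 + 187 + \frac{1}{14 + 13}\right)\right) \left(-42512 + 11681\right) = \left(- \frac{48831205}{1257438} + \left(-101 + 187 + \frac{1}{27}\right)\right) \left(-30831\right) = \left(- \frac{48831205}{1257438} + \frac{2323}{27}\right) \left(-30831\right) = \frac{534195313}{11316942} \left(-30831\right) = - \frac{5489925231701}{3772314}$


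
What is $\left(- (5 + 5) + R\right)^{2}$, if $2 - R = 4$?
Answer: $144$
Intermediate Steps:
$R = -2$ ($R = 2 - 4 = -2$)
$\left(- (5 + 5) + R\right)^{2} = \left(- (5 + 5) - 2\right)^{2} = \left(\left(-1\right) 10 - 2\right)^{2} = \left(-10 - 2\right)^{2} = \left(-12\right)^{2} = 144$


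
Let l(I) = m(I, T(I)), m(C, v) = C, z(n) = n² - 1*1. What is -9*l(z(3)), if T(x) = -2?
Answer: -72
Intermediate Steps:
z(n) = -1 + n² (z(n) = n² - 1 = -1 + n²)
l(I) = I
-9*l(z(3)) = -9*(-1 + 3²) = -9*(-1 + 9) = -9*8 = -72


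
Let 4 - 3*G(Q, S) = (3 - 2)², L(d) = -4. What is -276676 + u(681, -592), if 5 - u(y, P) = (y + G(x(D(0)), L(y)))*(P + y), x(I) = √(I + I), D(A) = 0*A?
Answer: -337369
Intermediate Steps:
D(A) = 0
x(I) = √2*√I (x(I) = √(2*I) = √2*√I)
G(Q, S) = 1 (G(Q, S) = 4/3 - (3 - 2)²/3 = 4/3 - ⅓*1² = 4/3 - ⅓*1 = 4/3 - ⅓ = 1)
u(y, P) = 5 - (1 + y)*(P + y) (u(y, P) = 5 - (y + 1)*(P + y) = 5 - (1 + y)*(P + y))
-276676 + u(681, -592) = -276676 + (5 - 1*(-592) - 1*681 - 1*681² - 1*(-592)*681) = -276676 + (5 + 592 - 681 - 1*463761 + 403152) = -276676 + (5 + 592 - 681 - 463761 + 403152) = -276676 - 60693 = -337369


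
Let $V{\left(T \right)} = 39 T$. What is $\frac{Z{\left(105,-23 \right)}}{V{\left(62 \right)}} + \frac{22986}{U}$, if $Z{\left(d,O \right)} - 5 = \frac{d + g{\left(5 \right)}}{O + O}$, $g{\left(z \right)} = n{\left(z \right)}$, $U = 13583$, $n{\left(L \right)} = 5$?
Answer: $\frac{213193064}{125900827} \approx 1.6933$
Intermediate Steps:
$g{\left(z \right)} = 5$
$Z{\left(d,O \right)} = 5 + \frac{5 + d}{2 O}$ ($Z{\left(d,O \right)} = 5 + \frac{d + 5}{O + O} = 5 + \frac{5 + d}{2 O}$)
$\frac{Z{\left(105,-23 \right)}}{V{\left(62 \right)}} + \frac{22986}{U} = \frac{\frac{1}{2} \frac{1}{-23} \left(5 + 105 + 10 \left(-23\right)\right)}{39 \cdot 62} + \frac{22986}{13583} = \frac{\frac{1}{2} \left(- \frac{1}{23}\right) \left(5 + 105 - 230\right)}{2418} + 22986 \cdot \frac{1}{13583} = \frac{1}{2} \left(- \frac{1}{23}\right) \left(-120\right) \frac{1}{2418} + \frac{22986}{13583} = \frac{60}{23} \cdot \frac{1}{2418} + \frac{22986}{13583} = \frac{10}{9269} + \frac{22986}{13583} = \frac{213193064}{125900827}$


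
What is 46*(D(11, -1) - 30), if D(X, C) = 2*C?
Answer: -1472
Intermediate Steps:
46*(D(11, -1) - 30) = 46*(2*(-1) - 30) = 46*(-2 - 30) = 46*(-32) = -1472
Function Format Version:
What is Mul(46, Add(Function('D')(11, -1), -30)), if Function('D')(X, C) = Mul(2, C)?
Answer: -1472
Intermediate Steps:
Mul(46, Add(Function('D')(11, -1), -30)) = Mul(46, Add(Mul(2, -1), -30)) = Mul(46, Add(-2, -30)) = Mul(46, -32) = -1472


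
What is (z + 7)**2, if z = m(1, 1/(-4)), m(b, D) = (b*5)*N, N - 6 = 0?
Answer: 1369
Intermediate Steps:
N = 6 (N = 6 + 0 = 6)
m(b, D) = 30*b (m(b, D) = (b*5)*6 = (5*b)*6 = 30*b)
z = 30 (z = 30*1 = 30)
(z + 7)**2 = (30 + 7)**2 = 37**2 = 1369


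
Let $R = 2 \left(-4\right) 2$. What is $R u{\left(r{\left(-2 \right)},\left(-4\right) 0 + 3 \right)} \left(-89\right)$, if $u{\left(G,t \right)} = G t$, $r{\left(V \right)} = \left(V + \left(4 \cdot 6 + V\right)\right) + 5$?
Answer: $106800$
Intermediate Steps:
$R = -16$ ($R = \left(-8\right) 2 = -16$)
$r{\left(V \right)} = 29 + 2 V$ ($r{\left(V \right)} = \left(V + \left(24 + V\right)\right) + 5 = \left(24 + 2 V\right) + 5 = 29 + 2 V$)
$R u{\left(r{\left(-2 \right)},\left(-4\right) 0 + 3 \right)} \left(-89\right) = - 16 \left(29 + 2 \left(-2\right)\right) \left(\left(-4\right) 0 + 3\right) \left(-89\right) = - 16 \left(29 - 4\right) \left(0 + 3\right) \left(-89\right) = - 16 \cdot 25 \cdot 3 \left(-89\right) = \left(-16\right) 75 \left(-89\right) = \left(-1200\right) \left(-89\right) = 106800$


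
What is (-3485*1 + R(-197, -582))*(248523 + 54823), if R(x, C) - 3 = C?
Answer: -1232798144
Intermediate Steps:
R(x, C) = 3 + C
(-3485*1 + R(-197, -582))*(248523 + 54823) = (-3485*1 + (3 - 582))*(248523 + 54823) = (-3485 - 579)*303346 = -4064*303346 = -1232798144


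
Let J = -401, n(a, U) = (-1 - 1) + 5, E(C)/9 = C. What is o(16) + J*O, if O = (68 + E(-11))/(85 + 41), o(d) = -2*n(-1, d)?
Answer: 11675/126 ≈ 92.659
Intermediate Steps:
E(C) = 9*C
n(a, U) = 3 (n(a, U) = -2 + 5 = 3)
o(d) = -6 (o(d) = -2*3 = -6)
O = -31/126 (O = (68 + 9*(-11))/(85 + 41) = (68 - 99)/126 = -31*1/126 = -31/126 ≈ -0.24603)
o(16) + J*O = -6 - 401*(-31/126) = -6 + 12431/126 = 11675/126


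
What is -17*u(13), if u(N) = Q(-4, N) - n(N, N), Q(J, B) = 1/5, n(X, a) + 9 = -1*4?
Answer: -1122/5 ≈ -224.40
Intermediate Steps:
n(X, a) = -13 (n(X, a) = -9 - 1*4 = -9 - 4 = -13)
Q(J, B) = ⅕ (Q(J, B) = 1*(⅕) = ⅕)
u(N) = 66/5 (u(N) = ⅕ - 1*(-13) = ⅕ + 13 = 66/5)
-17*u(13) = -17*66/5 = -1122/5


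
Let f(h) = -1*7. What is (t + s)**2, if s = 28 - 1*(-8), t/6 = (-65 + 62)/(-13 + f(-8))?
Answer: 136161/100 ≈ 1361.6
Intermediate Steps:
f(h) = -7
t = 9/10 (t = 6*((-65 + 62)/(-13 - 7)) = 6*(-3/(-20)) = 6*(-3*(-1/20)) = 6*(3/20) = 9/10 ≈ 0.90000)
s = 36 (s = 28 + 8 = 36)
(t + s)**2 = (9/10 + 36)**2 = (369/10)**2 = 136161/100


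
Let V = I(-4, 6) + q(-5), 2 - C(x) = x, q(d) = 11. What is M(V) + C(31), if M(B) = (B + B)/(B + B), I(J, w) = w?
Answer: -28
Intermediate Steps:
C(x) = 2 - x
V = 17 (V = 6 + 11 = 17)
M(B) = 1 (M(B) = (2*B)/((2*B)) = (2*B)*(1/(2*B)) = 1)
M(V) + C(31) = 1 + (2 - 1*31) = 1 + (2 - 31) = 1 - 29 = -28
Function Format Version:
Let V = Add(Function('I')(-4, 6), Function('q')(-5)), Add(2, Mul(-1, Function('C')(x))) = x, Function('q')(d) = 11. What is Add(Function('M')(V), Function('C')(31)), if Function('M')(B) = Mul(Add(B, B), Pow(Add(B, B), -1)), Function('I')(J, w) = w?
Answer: -28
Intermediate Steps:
Function('C')(x) = Add(2, Mul(-1, x))
V = 17 (V = Add(6, 11) = 17)
Function('M')(B) = 1 (Function('M')(B) = Mul(Mul(2, B), Pow(Mul(2, B), -1)) = Mul(Mul(2, B), Mul(Rational(1, 2), Pow(B, -1))) = 1)
Add(Function('M')(V), Function('C')(31)) = Add(1, Add(2, Mul(-1, 31))) = Add(1, Add(2, -31)) = Add(1, -29) = -28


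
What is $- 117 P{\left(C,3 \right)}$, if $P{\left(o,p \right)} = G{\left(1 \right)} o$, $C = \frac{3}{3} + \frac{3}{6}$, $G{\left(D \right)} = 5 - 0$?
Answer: $- \frac{1755}{2} \approx -877.5$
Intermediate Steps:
$G{\left(D \right)} = 5$ ($G{\left(D \right)} = 5 + 0 = 5$)
$C = \frac{3}{2}$ ($C = 3 \cdot \frac{1}{3} + 3 \cdot \frac{1}{6} = 1 + \frac{1}{2} = \frac{3}{2} \approx 1.5$)
$P{\left(o,p \right)} = 5 o$
$- 117 P{\left(C,3 \right)} = - 117 \cdot 5 \cdot \frac{3}{2} = \left(-117\right) \frac{15}{2} = - \frac{1755}{2}$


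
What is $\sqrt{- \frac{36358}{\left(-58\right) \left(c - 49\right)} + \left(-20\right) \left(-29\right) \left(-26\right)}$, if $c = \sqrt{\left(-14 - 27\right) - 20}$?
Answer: $\frac{\sqrt{29} \sqrt{\frac{-21446859 + 437320 i \sqrt{61}}{49 - i \sqrt{61}}}}{29} \approx 0.0080935 - 122.85 i$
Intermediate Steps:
$c = i \sqrt{61}$ ($c = \sqrt{-41 - 20} = \sqrt{-61} = i \sqrt{61} \approx 7.8102 i$)
$\sqrt{- \frac{36358}{\left(-58\right) \left(c - 49\right)} + \left(-20\right) \left(-29\right) \left(-26\right)} = \sqrt{- \frac{36358}{\left(-58\right) \left(i \sqrt{61} - 49\right)} + \left(-20\right) \left(-29\right) \left(-26\right)} = \sqrt{- \frac{36358}{\left(-58\right) \left(-49 + i \sqrt{61}\right)} + 580 \left(-26\right)} = \sqrt{- \frac{36358}{2842 - 58 i \sqrt{61}} - 15080} = \sqrt{-15080 - \frac{36358}{2842 - 58 i \sqrt{61}}}$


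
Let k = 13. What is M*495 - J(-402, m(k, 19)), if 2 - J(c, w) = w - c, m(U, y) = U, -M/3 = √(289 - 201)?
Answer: 413 - 2970*√22 ≈ -13518.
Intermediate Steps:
M = -6*√22 (M = -3*√(289 - 201) = -6*√22 ≈ -28.142)
J(c, w) = 2 + c - w (J(c, w) = 2 - (w - c) = 2 + (c - w) = 2 + c - w)
M*495 - J(-402, m(k, 19)) = -6*√22*495 - (2 - 402 - 1*13) = -2970*√22 - (2 - 402 - 13) = -2970*√22 - 1*(-413) = -2970*√22 + 413 = 413 - 2970*√22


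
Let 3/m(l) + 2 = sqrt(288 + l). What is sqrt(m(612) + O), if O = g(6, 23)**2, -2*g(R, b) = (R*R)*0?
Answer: sqrt(21)/14 ≈ 0.32733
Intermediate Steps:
g(R, b) = 0 (g(R, b) = -R*R*0/2 = -R**2*0/2 = -1/2*0 = 0)
m(l) = 3/(-2 + sqrt(288 + l))
O = 0 (O = 0**2 = 0)
sqrt(m(612) + O) = sqrt(3/(-2 + sqrt(288 + 612)) + 0) = sqrt(3/(-2 + sqrt(900)) + 0) = sqrt(3/(-2 + 30) + 0) = sqrt(3/28 + 0) = sqrt(3/28) = sqrt(21)/14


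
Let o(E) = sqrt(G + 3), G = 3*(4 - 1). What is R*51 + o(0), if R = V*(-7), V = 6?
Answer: -2142 + 2*sqrt(3) ≈ -2138.5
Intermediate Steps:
G = 9 (G = 3*3 = 9)
R = -42 (R = 6*(-7) = -42)
o(E) = 2*sqrt(3) (o(E) = sqrt(9 + 3) = sqrt(12) = 2*sqrt(3))
R*51 + o(0) = -42*51 + 2*sqrt(3) = -2142 + 2*sqrt(3)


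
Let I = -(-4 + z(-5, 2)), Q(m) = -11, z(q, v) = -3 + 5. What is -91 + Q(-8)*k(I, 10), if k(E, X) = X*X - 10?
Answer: -1081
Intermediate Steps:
z(q, v) = 2
I = 2 (I = -(-4 + 2) = -1*(-2) = 2)
k(E, X) = -10 + X² (k(E, X) = X² - 10 = -10 + X²)
-91 + Q(-8)*k(I, 10) = -91 - 11*(-10 + 10²) = -91 - 11*(-10 + 100) = -91 - 11*90 = -91 - 990 = -1081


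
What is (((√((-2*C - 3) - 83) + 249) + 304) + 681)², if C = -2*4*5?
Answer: (1234 + I*√6)² ≈ 1.5228e+6 + 6045.0*I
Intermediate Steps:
C = -40 (C = -8*5 = -40)
(((√((-2*C - 3) - 83) + 249) + 304) + 681)² = (((√((-2*(-40) - 3) - 83) + 249) + 304) + 681)² = (((√((80 - 3) - 83) + 249) + 304) + 681)² = (((√(77 - 83) + 249) + 304) + 681)² = (((√(-6) + 249) + 304) + 681)² = (((I*√6 + 249) + 304) + 681)² = (((249 + I*√6) + 304) + 681)² = ((553 + I*√6) + 681)² = (1234 + I*√6)²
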